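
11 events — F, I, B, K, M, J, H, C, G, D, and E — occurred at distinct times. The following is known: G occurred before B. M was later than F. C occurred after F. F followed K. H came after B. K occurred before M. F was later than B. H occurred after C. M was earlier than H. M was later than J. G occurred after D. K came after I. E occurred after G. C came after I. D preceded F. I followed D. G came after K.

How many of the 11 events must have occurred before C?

Directly stated before C: F and I.
B reaches C via B → F → C.
D reaches C via D → F → C.
G reaches C via G → B → F → C.
Likewise K reaches C by chaining the stated constraints.
That's B, D, F, G, I, and K — 6 in all.

6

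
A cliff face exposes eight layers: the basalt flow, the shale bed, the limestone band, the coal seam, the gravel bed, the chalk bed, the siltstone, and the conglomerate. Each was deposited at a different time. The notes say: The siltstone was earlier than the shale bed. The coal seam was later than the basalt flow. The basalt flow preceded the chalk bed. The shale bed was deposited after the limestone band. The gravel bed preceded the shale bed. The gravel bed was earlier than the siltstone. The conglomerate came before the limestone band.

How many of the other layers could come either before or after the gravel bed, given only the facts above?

5

Forced after the gravel bed: the shale bed and the siltstone.
That leaves the basalt flow, the chalk bed, the coal seam, the conglomerate, and the limestone band with no forced order relative to the gravel bed — 5.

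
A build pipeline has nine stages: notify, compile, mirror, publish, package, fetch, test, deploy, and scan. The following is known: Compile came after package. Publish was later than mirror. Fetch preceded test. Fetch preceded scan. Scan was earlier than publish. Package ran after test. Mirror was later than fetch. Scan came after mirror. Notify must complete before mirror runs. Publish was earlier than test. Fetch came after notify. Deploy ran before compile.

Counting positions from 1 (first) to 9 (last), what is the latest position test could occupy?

Test must come before compile and package — 2 stages forced after it.
Everything else can be placed before test in some valid order, so test can sit as late as position 9 − 2 = 7.

7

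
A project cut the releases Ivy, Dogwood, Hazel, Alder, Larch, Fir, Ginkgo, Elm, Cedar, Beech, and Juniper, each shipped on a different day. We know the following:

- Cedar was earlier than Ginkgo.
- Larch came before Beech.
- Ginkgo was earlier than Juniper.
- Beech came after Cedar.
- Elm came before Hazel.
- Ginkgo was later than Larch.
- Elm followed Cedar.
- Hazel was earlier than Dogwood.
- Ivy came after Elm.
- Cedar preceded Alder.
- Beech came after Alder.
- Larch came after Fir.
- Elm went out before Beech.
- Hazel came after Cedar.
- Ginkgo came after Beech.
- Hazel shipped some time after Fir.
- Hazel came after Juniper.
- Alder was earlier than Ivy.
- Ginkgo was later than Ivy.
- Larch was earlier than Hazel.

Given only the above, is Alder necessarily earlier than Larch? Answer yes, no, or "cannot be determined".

cannot be determined

No chain of stated constraints runs from Alder to Larch, and none runs from Larch to Alder either.
So the relative order of Alder and Larch is not fixed by the given facts.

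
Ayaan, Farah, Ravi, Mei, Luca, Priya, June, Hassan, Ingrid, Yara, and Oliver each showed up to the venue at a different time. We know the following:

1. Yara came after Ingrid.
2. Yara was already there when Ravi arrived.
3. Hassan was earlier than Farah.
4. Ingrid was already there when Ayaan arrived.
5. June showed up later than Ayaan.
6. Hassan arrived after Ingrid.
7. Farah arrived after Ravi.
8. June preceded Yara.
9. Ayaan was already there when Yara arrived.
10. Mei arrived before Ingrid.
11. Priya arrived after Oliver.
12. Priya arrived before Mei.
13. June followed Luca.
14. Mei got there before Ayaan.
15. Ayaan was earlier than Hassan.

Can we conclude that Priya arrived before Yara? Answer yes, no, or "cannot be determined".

Chain the constraints: Priya → Mei → Ayaan → Yara. Each link is directly stated, so Priya comes before Yara.

yes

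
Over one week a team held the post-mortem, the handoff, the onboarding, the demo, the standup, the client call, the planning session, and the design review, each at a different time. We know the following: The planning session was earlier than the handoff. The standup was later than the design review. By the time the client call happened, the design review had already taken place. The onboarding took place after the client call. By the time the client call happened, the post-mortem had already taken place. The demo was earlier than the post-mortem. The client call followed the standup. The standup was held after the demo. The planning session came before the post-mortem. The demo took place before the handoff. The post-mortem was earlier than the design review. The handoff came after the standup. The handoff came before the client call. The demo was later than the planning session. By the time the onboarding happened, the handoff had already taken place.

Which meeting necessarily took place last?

the onboarding

Every other meeting has a chain of constraints placing it before the onboarding, so the onboarding is last.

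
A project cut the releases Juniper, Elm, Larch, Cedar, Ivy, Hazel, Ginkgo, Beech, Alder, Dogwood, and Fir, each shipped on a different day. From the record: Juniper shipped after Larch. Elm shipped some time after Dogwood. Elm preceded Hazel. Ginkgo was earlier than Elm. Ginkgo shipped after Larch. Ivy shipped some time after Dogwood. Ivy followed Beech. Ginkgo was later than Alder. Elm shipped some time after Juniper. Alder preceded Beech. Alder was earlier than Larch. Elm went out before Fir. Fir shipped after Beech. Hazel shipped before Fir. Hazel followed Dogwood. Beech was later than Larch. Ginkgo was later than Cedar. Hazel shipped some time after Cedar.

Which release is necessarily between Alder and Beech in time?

Larch

Tracing the constraints gives Alder → Larch → Beech, so Larch sits after Alder and before Beech.
No other release is forced both after Alder and before Beech.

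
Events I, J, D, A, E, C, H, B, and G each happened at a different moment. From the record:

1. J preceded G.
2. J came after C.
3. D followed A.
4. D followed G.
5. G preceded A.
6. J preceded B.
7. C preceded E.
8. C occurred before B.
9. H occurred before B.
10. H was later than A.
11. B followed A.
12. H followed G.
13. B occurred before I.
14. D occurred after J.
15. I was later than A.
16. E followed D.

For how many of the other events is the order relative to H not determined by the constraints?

Forced before H: A, C, G, and J; forced after H: B and I.
That leaves D and E with no forced order relative to H — 2.

2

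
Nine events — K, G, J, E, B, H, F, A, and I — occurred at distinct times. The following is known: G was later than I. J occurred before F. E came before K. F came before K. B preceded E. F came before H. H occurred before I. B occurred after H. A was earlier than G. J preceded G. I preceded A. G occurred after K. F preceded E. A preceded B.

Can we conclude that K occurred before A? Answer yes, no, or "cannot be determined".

Tracing the constraints gives A → B → E → K, so A must come before K.
That means K cannot be before A.

no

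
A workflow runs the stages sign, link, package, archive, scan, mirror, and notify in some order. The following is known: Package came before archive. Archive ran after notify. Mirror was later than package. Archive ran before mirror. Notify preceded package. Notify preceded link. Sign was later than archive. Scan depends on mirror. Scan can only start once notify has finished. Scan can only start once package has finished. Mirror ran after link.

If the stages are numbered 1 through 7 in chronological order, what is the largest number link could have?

5

Link must come before mirror and scan — 2 stages forced after it.
Everything else can be placed before link in some valid order, so link can sit as late as position 7 − 2 = 5.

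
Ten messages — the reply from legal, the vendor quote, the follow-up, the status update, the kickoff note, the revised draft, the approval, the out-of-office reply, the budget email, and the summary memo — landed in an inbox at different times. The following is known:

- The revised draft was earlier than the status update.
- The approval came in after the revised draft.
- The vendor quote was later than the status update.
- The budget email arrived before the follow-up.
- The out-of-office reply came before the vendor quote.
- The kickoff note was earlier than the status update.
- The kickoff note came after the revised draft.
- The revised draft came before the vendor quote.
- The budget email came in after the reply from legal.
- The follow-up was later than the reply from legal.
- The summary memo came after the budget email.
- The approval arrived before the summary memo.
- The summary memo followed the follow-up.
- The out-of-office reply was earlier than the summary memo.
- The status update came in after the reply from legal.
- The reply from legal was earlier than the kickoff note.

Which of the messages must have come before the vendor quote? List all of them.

Directly stated before the vendor quote: the out-of-office reply, the revised draft, and the status update.
The kickoff note reaches the vendor quote via the kickoff note → the status update → the vendor quote.
The reply from legal reaches the vendor quote via the reply from legal → the status update → the vendor quote.

the kickoff note, the out-of-office reply, the reply from legal, the revised draft, the status update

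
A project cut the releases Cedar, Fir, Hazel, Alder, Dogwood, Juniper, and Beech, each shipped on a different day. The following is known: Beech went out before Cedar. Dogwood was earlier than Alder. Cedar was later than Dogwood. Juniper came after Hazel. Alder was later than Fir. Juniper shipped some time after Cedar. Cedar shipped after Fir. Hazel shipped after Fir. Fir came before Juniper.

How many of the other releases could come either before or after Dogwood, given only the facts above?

3

Forced after Dogwood: Alder, Cedar, and Juniper.
That leaves Beech, Fir, and Hazel with no forced order relative to Dogwood — 3.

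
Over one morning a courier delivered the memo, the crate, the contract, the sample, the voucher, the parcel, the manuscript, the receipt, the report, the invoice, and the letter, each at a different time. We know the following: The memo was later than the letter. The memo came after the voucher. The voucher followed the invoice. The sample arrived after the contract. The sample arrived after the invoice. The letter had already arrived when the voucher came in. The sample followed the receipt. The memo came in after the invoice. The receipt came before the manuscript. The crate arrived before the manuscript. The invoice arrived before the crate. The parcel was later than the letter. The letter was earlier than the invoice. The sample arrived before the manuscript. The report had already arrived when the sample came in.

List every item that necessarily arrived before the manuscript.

Directly stated before the manuscript: the crate, the receipt, and the sample.
The contract reaches the manuscript via the contract → the sample → the manuscript.
The invoice reaches the manuscript via the invoice → the crate → the manuscript.
The letter reaches the manuscript via the letter → the invoice → the crate → the manuscript.
Likewise the report reaches the manuscript by chaining the stated constraints.

the contract, the crate, the invoice, the letter, the receipt, the report, the sample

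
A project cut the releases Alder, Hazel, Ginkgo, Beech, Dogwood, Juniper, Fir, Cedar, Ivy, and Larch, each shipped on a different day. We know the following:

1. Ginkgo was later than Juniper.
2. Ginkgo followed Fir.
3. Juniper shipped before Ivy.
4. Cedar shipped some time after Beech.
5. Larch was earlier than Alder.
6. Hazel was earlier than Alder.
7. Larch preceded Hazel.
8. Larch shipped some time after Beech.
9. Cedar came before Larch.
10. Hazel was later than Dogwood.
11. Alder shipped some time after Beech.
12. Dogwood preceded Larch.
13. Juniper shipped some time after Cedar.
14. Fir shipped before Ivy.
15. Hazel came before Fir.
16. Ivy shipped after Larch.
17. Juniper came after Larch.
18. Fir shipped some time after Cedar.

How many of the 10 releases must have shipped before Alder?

5

Directly stated before Alder: Beech, Hazel, and Larch.
Cedar reaches Alder via Cedar → Larch → Alder.
Dogwood reaches Alder via Dogwood → Hazel → Alder.
That's Beech, Cedar, Dogwood, Hazel, and Larch — 5 in all.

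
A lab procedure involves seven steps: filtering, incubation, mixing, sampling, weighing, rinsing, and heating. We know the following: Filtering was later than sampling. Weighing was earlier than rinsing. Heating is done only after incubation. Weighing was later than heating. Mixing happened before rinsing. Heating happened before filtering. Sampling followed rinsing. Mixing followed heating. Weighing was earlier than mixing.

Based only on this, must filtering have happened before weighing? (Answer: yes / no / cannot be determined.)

no

Tracing the constraints gives weighing → rinsing → sampling → filtering, so weighing must come before filtering.
That means filtering cannot be before weighing.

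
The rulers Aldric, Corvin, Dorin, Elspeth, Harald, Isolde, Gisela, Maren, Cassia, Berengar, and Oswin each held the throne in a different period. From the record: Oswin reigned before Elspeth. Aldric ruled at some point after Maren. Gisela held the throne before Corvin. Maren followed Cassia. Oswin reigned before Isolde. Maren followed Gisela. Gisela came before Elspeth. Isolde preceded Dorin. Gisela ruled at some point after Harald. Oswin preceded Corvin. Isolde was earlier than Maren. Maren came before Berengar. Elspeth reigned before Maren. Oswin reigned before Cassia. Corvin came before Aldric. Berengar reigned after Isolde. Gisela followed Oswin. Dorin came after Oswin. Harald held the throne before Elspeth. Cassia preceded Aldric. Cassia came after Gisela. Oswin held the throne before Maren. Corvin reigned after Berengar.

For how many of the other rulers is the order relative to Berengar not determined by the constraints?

Forced before Berengar: Cassia, Elspeth, Gisela, Harald, Isolde, Maren, and Oswin; forced after Berengar: Aldric and Corvin.
That leaves Dorin with no forced order relative to Berengar — 1.

1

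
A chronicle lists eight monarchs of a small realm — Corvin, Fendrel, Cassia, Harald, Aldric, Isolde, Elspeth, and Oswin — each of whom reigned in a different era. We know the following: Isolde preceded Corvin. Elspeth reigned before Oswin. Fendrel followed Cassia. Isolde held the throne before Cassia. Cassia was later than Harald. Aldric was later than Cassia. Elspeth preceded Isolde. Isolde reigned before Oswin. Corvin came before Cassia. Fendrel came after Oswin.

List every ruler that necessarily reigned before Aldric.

Directly stated before Aldric: Cassia.
Corvin reaches Aldric via Corvin → Cassia → Aldric.
Elspeth reaches Aldric via Elspeth → Isolde → Cassia → Aldric.
Harald reaches Aldric via Harald → Cassia → Aldric.
Likewise Isolde reaches Aldric by chaining the stated constraints.
No chain forces Oswin (or any of the others) ahead of Aldric.

Cassia, Corvin, Elspeth, Harald, Isolde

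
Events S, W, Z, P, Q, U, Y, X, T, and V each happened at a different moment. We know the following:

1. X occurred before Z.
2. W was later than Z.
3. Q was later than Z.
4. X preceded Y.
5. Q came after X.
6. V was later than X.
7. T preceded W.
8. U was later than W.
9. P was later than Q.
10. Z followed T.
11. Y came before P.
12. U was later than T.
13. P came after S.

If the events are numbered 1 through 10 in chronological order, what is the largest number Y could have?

Y must come before P — 1 event forced after it.
Everything else can be placed before Y in some valid order, so Y can sit as late as position 10 − 1 = 9.

9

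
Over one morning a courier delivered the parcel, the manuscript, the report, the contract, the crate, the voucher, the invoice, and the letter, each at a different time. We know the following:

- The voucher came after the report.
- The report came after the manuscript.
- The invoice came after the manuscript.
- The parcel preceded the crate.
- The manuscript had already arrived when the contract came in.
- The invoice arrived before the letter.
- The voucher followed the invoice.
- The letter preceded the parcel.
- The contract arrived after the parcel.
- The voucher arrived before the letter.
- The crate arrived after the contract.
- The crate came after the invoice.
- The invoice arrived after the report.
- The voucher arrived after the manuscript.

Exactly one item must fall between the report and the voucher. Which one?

the invoice

Tracing the constraints gives the report → the invoice → the voucher, so the invoice sits after the report and before the voucher.
No other item is forced both after the report and before the voucher.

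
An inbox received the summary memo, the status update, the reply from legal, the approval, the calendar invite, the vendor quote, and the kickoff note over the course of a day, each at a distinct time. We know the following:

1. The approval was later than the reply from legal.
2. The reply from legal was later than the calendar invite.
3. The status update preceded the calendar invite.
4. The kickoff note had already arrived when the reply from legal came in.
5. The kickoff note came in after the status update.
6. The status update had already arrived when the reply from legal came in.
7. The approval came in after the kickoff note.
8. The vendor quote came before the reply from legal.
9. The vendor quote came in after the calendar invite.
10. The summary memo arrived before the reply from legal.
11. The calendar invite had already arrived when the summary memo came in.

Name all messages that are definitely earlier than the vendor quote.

Directly stated before the vendor quote: the calendar invite.
The status update reaches the vendor quote via the status update → the calendar invite → the vendor quote.
No chain forces the reply from legal (or any of the others) ahead of the vendor quote.

the calendar invite, the status update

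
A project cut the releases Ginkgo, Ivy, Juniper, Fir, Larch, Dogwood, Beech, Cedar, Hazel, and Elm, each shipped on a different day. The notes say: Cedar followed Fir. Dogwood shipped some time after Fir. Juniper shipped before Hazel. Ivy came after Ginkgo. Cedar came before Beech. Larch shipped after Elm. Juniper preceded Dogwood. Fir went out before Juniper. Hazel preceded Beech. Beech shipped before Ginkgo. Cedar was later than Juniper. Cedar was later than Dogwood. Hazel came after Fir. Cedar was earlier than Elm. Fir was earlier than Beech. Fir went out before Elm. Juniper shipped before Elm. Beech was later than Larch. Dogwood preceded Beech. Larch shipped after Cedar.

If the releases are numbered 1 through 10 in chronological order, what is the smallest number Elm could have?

5

Cedar, Dogwood, Fir, and Juniper must all come before Elm — 4 forced predecessors.
Nothing else is forced ahead of Elm, so its earliest slot is position 4 + 1 = 5.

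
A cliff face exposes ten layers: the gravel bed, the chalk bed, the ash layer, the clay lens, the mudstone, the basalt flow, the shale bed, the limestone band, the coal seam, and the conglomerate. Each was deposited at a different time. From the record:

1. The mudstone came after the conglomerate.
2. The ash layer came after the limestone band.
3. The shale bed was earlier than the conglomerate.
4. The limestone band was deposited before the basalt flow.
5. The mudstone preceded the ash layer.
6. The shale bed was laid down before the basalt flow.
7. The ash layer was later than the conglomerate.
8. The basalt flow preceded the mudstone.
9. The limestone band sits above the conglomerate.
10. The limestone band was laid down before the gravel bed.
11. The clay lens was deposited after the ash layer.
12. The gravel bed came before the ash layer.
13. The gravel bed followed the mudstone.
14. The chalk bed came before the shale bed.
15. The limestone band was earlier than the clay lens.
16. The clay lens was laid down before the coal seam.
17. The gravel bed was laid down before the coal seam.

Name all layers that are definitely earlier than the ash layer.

the basalt flow, the chalk bed, the conglomerate, the gravel bed, the limestone band, the mudstone, the shale bed

Directly stated before the ash layer: the conglomerate, the gravel bed, the limestone band, and the mudstone.
The basalt flow reaches the ash layer via the basalt flow → the mudstone → the ash layer.
The chalk bed reaches the ash layer via the chalk bed → the shale bed → the conglomerate → the ash layer.
The shale bed reaches the ash layer via the shale bed → the conglomerate → the ash layer.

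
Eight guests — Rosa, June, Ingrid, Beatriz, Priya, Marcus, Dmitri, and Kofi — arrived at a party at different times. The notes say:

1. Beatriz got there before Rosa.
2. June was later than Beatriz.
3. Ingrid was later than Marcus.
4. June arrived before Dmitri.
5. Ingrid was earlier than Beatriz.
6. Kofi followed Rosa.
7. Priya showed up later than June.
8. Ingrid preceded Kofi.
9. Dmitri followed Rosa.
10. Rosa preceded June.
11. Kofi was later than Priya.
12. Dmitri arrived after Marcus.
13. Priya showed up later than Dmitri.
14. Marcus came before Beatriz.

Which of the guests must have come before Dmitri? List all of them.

Directly stated before Dmitri: June, Marcus, and Rosa.
Beatriz reaches Dmitri via Beatriz → Rosa → Dmitri.
Ingrid reaches Dmitri via Ingrid → Beatriz → Rosa → Dmitri.

Beatriz, Ingrid, June, Marcus, Rosa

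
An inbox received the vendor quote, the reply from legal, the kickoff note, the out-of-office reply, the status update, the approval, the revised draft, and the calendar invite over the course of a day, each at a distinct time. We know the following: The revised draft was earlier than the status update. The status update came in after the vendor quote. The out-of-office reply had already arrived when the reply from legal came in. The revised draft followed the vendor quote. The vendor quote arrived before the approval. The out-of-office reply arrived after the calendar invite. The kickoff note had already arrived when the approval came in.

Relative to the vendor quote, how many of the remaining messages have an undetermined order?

4

Forced after the vendor quote: the approval, the revised draft, and the status update.
That leaves the calendar invite, the kickoff note, the out-of-office reply, and the reply from legal with no forced order relative to the vendor quote — 4.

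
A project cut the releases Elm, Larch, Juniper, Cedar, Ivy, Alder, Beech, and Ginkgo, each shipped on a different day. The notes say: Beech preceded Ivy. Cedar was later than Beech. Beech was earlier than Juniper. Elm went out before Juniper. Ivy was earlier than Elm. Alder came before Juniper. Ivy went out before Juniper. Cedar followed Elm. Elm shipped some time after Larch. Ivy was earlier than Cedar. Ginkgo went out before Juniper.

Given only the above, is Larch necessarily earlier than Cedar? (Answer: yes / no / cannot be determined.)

Chain the constraints: Larch → Elm → Cedar. Each link is directly stated, so Larch comes before Cedar.

yes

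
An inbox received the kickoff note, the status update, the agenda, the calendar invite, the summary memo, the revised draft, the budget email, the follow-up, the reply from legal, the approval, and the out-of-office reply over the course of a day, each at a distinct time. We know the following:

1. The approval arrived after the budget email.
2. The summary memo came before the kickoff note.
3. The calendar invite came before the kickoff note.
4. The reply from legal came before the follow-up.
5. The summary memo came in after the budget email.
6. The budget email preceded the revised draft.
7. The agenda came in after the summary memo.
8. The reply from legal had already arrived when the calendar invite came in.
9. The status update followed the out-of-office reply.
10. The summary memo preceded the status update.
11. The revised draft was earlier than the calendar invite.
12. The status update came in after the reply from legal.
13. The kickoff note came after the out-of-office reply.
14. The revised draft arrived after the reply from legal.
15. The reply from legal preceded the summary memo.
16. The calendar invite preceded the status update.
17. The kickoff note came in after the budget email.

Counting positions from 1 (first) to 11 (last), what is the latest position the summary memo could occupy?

The summary memo must come before the agenda, the kickoff note, and the status update — 3 messages forced after it.
Everything else can be placed before the summary memo in some valid order, so the summary memo can sit as late as position 11 − 3 = 8.

8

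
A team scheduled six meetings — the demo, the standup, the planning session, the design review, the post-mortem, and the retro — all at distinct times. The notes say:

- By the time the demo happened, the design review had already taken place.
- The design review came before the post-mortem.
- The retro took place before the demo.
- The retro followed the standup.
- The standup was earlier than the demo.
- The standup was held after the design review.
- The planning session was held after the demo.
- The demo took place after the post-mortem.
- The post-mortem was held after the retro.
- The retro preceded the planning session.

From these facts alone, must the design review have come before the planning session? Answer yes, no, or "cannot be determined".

Chain the constraints: the design review → the demo → the planning session. Each link is directly stated, so the design review comes before the planning session.

yes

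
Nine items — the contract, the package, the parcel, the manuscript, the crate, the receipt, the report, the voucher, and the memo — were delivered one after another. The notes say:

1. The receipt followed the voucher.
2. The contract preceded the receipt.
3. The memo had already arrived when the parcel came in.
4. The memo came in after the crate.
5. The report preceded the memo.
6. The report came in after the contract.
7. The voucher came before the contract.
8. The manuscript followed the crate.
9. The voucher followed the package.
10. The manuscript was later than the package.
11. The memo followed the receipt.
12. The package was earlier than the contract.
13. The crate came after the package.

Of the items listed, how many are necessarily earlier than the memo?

6

Directly stated before the memo: the crate, the receipt, and the report.
The contract reaches the memo via the contract → the report → the memo.
The package reaches the memo via the package → the crate → the memo.
The voucher reaches the memo via the voucher → the receipt → the memo.
No chain forces the manuscript (or any of the others) ahead of the memo.
That's the contract, the crate, the package, the receipt, the report, and the voucher — 6 in all.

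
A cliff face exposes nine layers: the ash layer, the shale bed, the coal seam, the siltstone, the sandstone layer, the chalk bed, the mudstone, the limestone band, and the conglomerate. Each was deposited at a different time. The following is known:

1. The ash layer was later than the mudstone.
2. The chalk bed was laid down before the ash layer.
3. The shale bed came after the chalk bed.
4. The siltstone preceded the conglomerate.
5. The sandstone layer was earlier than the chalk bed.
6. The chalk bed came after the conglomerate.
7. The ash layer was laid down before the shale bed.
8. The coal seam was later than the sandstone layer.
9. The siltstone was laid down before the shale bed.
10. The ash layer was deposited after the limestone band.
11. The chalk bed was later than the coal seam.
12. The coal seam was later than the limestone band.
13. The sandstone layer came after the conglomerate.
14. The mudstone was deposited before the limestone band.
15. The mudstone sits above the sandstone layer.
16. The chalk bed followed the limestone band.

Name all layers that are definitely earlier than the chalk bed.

Directly stated before the chalk bed: the coal seam, the conglomerate, the limestone band, and the sandstone layer.
The mudstone reaches the chalk bed via the mudstone → the limestone band → the chalk bed.
The siltstone reaches the chalk bed via the siltstone → the conglomerate → the chalk bed.
No chain forces the ash layer (or any of the others) ahead of the chalk bed.

the coal seam, the conglomerate, the limestone band, the mudstone, the sandstone layer, the siltstone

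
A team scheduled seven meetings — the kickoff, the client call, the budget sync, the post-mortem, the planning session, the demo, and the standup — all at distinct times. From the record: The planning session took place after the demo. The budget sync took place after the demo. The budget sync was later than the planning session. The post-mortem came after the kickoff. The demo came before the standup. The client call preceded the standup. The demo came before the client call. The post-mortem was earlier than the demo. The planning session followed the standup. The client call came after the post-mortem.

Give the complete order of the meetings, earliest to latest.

the kickoff, the post-mortem, the demo, the client call, the standup, the planning session, the budget sync

The constraints fix every adjacent pair, so only one ordering works:
the kickoff → the post-mortem → the demo → the client call → the standup → the planning session → the budget sync.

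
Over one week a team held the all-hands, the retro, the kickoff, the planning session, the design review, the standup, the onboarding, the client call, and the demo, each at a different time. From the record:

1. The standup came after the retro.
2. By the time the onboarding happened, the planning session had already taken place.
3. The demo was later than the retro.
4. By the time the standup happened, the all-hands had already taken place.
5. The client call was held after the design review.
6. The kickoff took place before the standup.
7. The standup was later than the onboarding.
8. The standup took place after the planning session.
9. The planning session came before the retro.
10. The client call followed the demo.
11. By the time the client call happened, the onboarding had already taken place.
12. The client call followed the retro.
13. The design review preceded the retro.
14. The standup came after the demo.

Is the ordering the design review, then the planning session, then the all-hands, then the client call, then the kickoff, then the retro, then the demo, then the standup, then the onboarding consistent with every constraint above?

The constraints require the onboarding before the standup, but in the proposed sequence the standup appears ahead of the onboarding. That one violation is enough.

no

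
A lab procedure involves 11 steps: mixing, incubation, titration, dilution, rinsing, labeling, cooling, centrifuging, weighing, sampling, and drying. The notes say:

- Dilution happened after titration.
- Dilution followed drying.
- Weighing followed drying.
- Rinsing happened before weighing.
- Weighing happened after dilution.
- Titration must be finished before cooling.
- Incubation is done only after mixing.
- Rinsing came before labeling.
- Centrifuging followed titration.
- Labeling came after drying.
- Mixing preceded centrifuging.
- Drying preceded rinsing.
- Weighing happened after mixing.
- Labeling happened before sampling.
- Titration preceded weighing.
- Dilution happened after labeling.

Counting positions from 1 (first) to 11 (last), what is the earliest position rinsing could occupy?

Drying must come before rinsing — 1 forced predecessor.
Nothing else is forced ahead of rinsing, so its earliest slot is position 1 + 1 = 2.

2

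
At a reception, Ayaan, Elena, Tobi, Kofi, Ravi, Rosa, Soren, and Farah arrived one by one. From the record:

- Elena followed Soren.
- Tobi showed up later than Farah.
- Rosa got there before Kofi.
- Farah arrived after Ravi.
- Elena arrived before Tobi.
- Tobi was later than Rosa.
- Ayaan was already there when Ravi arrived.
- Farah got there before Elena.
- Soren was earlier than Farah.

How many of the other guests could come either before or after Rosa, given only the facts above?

Forced after Rosa: Kofi and Tobi.
That leaves Ayaan, Elena, Farah, Ravi, and Soren with no forced order relative to Rosa — 5.

5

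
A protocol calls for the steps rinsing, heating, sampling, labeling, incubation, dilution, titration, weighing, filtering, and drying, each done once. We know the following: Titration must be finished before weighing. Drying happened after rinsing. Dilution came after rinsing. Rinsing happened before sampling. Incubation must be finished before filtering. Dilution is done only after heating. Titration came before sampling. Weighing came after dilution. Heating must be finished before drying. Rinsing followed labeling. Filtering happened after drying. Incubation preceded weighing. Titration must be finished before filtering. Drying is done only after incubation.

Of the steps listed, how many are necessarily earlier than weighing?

Directly stated before weighing: dilution, incubation, and titration.
Heating reaches weighing via heating → dilution → weighing.
Labeling reaches weighing via labeling → rinsing → dilution → weighing.
Rinsing reaches weighing via rinsing → dilution → weighing.
No chain forces filtering (or any of the others) ahead of weighing.
That's dilution, heating, incubation, labeling, rinsing, and titration — 6 in all.

6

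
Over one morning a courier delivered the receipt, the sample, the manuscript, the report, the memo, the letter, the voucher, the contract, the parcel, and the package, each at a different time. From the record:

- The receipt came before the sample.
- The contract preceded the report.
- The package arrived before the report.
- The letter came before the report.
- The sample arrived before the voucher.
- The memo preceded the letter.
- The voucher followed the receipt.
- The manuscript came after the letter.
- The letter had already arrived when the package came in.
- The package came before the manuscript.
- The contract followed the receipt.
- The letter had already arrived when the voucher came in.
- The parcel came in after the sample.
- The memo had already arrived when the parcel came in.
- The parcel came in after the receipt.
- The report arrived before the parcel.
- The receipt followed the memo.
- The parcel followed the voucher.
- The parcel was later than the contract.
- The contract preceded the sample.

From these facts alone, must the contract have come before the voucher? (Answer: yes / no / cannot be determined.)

yes

Chain the constraints: the contract → the sample → the voucher. Each link is directly stated, so the contract comes before the voucher.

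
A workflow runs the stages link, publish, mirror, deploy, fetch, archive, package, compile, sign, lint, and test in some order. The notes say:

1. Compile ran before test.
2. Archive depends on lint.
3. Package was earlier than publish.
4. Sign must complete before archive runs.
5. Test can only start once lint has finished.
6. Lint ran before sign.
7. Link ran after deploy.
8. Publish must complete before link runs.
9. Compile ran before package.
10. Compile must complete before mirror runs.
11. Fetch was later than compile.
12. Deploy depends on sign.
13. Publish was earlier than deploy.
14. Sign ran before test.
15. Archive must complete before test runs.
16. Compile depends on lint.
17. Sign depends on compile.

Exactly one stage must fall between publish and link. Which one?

Tracing the constraints gives publish → deploy → link, so deploy sits after publish and before link.
No other stage is forced both after publish and before link.

deploy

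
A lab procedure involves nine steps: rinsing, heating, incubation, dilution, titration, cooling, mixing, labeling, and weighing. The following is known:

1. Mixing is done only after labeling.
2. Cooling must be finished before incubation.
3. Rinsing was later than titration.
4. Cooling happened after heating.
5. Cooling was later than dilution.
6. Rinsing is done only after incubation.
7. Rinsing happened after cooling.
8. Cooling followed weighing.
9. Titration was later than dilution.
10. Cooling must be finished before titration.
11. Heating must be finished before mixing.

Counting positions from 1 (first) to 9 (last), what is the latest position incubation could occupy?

8

Incubation must come before rinsing — 1 step forced after it.
Everything else can be placed before incubation in some valid order, so incubation can sit as late as position 9 − 1 = 8.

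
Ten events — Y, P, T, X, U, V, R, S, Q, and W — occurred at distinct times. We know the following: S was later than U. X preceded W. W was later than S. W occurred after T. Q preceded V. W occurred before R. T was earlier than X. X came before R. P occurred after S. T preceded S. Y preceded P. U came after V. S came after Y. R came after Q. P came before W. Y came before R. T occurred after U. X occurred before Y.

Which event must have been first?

Q

Q has a chain of constraints placing it before every other event, so Q must be first.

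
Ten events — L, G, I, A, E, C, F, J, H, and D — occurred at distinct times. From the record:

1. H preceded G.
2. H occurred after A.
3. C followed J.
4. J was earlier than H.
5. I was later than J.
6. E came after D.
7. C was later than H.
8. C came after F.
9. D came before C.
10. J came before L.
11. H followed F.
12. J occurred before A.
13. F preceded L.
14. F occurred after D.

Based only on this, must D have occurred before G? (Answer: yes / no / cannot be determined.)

Chain the constraints: D → F → H → G. Each link is directly stated, so D comes before G.

yes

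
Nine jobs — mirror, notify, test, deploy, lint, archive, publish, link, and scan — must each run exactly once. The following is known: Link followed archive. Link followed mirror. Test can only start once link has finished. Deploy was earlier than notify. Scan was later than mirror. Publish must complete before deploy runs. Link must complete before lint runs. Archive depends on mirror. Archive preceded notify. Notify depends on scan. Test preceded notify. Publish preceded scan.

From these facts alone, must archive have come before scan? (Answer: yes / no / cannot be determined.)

No chain of stated constraints runs from archive to scan, and none runs from scan to archive either.
So the relative order of archive and scan is not fixed by the given facts.

cannot be determined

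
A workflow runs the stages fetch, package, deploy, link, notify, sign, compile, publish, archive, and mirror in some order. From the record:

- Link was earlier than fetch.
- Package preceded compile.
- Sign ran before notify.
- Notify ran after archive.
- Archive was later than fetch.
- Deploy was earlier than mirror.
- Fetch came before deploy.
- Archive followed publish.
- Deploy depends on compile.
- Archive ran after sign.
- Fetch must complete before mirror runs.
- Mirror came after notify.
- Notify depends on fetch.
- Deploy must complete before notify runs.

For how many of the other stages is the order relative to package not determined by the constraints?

Forced after package: compile, deploy, mirror, and notify.
That leaves archive, fetch, link, publish, and sign with no forced order relative to package — 5.

5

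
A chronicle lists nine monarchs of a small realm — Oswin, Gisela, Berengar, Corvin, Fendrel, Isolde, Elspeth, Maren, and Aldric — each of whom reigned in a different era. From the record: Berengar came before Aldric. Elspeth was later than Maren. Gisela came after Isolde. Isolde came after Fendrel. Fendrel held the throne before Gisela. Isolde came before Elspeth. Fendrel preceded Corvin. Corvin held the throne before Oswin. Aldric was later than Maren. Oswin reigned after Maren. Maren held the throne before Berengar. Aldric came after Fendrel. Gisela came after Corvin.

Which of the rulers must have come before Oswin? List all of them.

Corvin, Fendrel, Maren

Directly stated before Oswin: Corvin and Maren.
Fendrel reaches Oswin via Fendrel → Corvin → Oswin.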